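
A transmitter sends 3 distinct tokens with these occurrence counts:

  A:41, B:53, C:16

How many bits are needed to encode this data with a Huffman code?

Merge the two smallest weights repeatedly:
merge C(16) and A(41): 57
merge B(53) and 57: 110
Each symbol's bit-cost is frequency × depth; summing gives 167 bits (equivalently 57 + 110).

167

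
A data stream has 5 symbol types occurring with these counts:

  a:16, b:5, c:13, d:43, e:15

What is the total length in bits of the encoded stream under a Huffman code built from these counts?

Build the Huffman tree bottom-up:
b(5) + c(13) → 18
e(15) + a(16) → 31
18 + 31 → 49
d(43) + 49 → 92
The encoded length is the sum of every internal node's weight: 18 + 31 + 49 + 92 = 190 bits.

190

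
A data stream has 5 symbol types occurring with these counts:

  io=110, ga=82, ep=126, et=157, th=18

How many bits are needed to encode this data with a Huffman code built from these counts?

Greedily combine the two least-frequent nodes:
combine th(18), ga(82) → 100
combine 100, io(110) → 210
combine ep(126), et(157) → 283
combine 210, 283 → 493
The encoded length is the sum of every internal node's weight: 100 + 210 + 283 + 493 = 1086 bits.

1086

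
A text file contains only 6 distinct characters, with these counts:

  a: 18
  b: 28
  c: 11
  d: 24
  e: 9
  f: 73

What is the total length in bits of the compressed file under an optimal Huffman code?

Build the Huffman tree bottom-up:
e(9) + c(11) → 20
a(18) + 20 → 38
d(24) + b(28) → 52
38 + 52 → 90
f(73) + 90 → 163
The encoded length is the sum of every internal node's weight: 20 + 38 + 52 + 90 + 163 = 363 bits.

363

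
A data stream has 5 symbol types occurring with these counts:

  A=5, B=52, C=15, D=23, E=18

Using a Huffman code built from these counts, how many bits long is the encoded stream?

Build the Huffman tree bottom-up:
merge A(5) and C(15): 20
merge E(18) and 20: 38
merge D(23) and 38: 61
merge B(52) and 61: 113
Total encoded bits = sum of merged weights = 20 + 38 + 61 + 113 = 232.

232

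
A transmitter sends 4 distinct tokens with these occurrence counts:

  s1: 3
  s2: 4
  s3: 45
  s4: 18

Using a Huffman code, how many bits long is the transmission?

Merge the two smallest weights repeatedly:
combine s1(3), s2(4) → 7
combine 7, s4(18) → 25
combine 25, s3(45) → 70
Total encoded bits = sum of merged weights = 7 + 25 + 70 = 102.

102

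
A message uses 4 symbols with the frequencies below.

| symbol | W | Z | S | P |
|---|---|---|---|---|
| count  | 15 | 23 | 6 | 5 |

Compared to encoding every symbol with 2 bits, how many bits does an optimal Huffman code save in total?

Fixed-length: 2 bits × 49 symbols = 98 bits.
Huffman merges:
combine P(5), S(6) → 11
combine 11, W(15) → 26
combine Z(23), 26 → 49
Huffman total = 11 + 26 + 49 = 86 bits.
Saving = 98 − 86 = 12 bits.

12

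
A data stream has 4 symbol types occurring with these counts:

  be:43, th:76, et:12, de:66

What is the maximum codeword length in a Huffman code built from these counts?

3

Merge the two lowest-weight nodes at each step:
merge et(12) and be(43): 55
merge 55 and de(66): 121
merge th(76) and 121: 197
Maximum depth reached is 3.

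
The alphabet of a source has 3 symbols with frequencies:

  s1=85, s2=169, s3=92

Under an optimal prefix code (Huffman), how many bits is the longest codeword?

Merge the two lowest-weight nodes at each step:
merge s1(85) and s3(92): 177
merge s2(169) and 177: 346
Maximum depth reached is 2.

2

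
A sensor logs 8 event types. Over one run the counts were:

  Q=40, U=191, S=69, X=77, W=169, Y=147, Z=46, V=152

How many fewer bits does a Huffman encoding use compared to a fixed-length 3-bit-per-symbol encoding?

128

Fixed-length: 3 bits × 891 symbols = 2673 bits.
Huffman merges:
combine Q(40), Z(46) → 86
combine S(69), X(77) → 146
combine 86, 146 → 232
combine Y(147), V(152) → 299
combine W(169), U(191) → 360
combine 232, 299 → 531
combine 360, 531 → 891
Huffman total = 86 + 146 + 232 + 299 + 360 + 531 + 891 = 2545 bits.
Saving = 2673 − 2545 = 128 bits.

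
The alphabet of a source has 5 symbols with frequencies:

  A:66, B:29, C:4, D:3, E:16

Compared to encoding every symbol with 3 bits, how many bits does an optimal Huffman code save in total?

Fixed-length: 3 bits × 118 symbols = 354 bits.
Huffman merges:
merge D(3) and C(4): 7
merge 7 and E(16): 23
merge 23 and B(29): 52
merge 52 and A(66): 118
Huffman total = 7 + 23 + 52 + 118 = 200 bits.
Saving = 354 − 200 = 154 bits.

154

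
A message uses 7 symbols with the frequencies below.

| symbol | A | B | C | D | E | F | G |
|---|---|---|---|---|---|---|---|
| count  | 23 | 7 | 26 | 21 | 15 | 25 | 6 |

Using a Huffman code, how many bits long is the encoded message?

Build the Huffman tree bottom-up:
combine G(6), B(7) → 13
combine 13, E(15) → 28
combine D(21), A(23) → 44
combine F(25), C(26) → 51
combine 28, 44 → 72
combine 51, 72 → 123
Each symbol's bit-cost is frequency × depth; summing gives 331 bits (equivalently 13 + 28 + 44 + 51 + 72 + 123).

331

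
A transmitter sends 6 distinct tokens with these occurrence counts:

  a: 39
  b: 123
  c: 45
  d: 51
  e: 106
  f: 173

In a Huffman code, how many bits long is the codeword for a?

Repeatedly merge the two smallest:
merge a(39) and c(45): 84
merge d(51) and 84: 135
merge e(106) and b(123): 229
merge 135 and f(173): 308
merge 229 and 308: 537
The subtree containing a is merged 4 times, so code length = 4.

4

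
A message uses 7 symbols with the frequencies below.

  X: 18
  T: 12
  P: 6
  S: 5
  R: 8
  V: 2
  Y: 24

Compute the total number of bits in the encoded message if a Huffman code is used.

190

Build the Huffman tree bottom-up:
V(2) + S(5) → 7
P(6) + 7 → 13
R(8) + T(12) → 20
13 + X(18) → 31
20 + Y(24) → 44
31 + 44 → 75
Total encoded bits = sum of merged weights = 7 + 13 + 20 + 31 + 44 + 75 = 190.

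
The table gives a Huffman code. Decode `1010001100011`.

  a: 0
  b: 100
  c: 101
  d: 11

Read left to right; each codeword is recognised as soon as it completes (prefix code):
  101→c | 0→a | 0→a | 0→a | 11→d | 0→a | 0→a | 0→a | 11→d
Decoded message: caaadaaad

caaadaaad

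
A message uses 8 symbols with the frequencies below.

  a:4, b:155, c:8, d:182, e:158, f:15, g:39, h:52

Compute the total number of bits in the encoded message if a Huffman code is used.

1449

Greedily combine the two least-frequent nodes:
merge a(4) and c(8): 12
merge 12 and f(15): 27
merge 27 and g(39): 66
merge h(52) and 66: 118
merge 118 and b(155): 273
merge e(158) and d(182): 340
merge 273 and 340: 613
The encoded length is the sum of every internal node's weight: 12 + 27 + 66 + 118 + 273 + 340 + 613 = 1449 bits.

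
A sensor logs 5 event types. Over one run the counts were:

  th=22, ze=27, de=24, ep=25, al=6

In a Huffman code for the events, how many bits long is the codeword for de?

2

Huffman merges, smallest pair first:
merge al(6) and th(22): 28
merge de(24) and ep(25): 49
merge ze(27) and 28: 55
merge 49 and 55: 104
de's leaf is at depth 2, giving a 2-bit codeword.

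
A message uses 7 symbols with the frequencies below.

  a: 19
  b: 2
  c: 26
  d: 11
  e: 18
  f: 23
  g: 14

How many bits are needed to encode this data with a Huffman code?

Greedily combine the two least-frequent nodes:
merge b(2) and d(11): 13
merge 13 and g(14): 27
merge e(18) and a(19): 37
merge f(23) and c(26): 49
merge 27 and 37: 64
merge 49 and 64: 113
Each symbol's bit-cost is frequency × depth; summing gives 303 bits (equivalently 13 + 27 + 37 + 49 + 64 + 113).

303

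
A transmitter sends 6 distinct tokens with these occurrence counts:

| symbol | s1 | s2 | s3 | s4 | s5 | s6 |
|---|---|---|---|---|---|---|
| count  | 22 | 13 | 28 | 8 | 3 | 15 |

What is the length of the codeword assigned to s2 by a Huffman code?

Repeatedly merge the two smallest:
combine s5(3), s4(8) → 11
combine 11, s2(13) → 24
combine s6(15), s1(22) → 37
combine 24, s3(28) → 52
combine 37, 52 → 89
s2 sits 3 levels below the root, so its codeword is 3 bits.

3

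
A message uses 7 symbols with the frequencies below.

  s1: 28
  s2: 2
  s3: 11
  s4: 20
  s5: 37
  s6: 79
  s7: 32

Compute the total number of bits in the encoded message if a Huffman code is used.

515

Build the Huffman tree bottom-up:
s2(2) + s3(11) → 13
13 + s4(20) → 33
s1(28) + s7(32) → 60
33 + s5(37) → 70
60 + 70 → 130
s6(79) + 130 → 209
The encoded length is the sum of every internal node's weight: 13 + 33 + 60 + 70 + 130 + 209 = 515 bits.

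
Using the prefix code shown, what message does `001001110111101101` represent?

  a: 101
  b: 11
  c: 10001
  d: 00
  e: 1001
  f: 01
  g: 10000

debfbaa

Read left to right; each codeword is recognised as soon as it completes (prefix code):
  00→d | 1001→e | 11→b | 01→f | 11→b | 101→a | 101→a
Decoded message: debfbaa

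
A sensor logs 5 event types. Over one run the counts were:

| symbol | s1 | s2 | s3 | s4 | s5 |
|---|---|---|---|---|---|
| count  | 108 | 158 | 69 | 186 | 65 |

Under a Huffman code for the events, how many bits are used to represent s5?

3

Huffman merges, smallest pair first:
s5(65) + s3(69) → 134
s1(108) + 134 → 242
s2(158) + s4(186) → 344
242 + 344 → 586
The subtree containing s5 is merged 3 times, so code length = 3.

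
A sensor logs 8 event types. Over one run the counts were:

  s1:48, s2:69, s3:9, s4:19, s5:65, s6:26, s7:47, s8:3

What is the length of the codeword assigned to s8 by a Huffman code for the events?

Build the tree from the bottom:
merge s8(3) and s3(9): 12
merge 12 and s4(19): 31
merge s6(26) and 31: 57
merge s7(47) and s1(48): 95
merge 57 and s5(65): 122
merge s2(69) and 95: 164
merge 122 and 164: 286
s8 sits 5 levels below the root, so its codeword is 5 bits.

5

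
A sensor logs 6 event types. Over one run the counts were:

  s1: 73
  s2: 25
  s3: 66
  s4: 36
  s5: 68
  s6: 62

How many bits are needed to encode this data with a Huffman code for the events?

Build the Huffman tree bottom-up:
merge s2(25) and s4(36): 61
merge 61 and s6(62): 123
merge s3(66) and s5(68): 134
merge s1(73) and 123: 196
merge 134 and 196: 330
The encoded length is the sum of every internal node's weight: 61 + 123 + 134 + 196 + 330 = 844 bits.

844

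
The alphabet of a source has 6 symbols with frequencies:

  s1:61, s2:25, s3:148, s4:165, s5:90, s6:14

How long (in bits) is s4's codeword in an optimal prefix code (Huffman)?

2

Build the tree from the bottom:
combine s6(14), s2(25) → 39
combine 39, s1(61) → 100
combine s5(90), 100 → 190
combine s3(148), s4(165) → 313
combine 190, 313 → 503
s4 sits 2 levels below the root, so its codeword is 2 bits.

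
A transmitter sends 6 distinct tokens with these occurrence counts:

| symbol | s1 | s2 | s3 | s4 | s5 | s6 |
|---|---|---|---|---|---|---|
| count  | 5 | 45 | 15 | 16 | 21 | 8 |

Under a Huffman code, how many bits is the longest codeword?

4

Merge the two lowest-weight nodes at each step:
s1(5) + s6(8) → 13
13 + s3(15) → 28
s4(16) + s5(21) → 37
28 + 37 → 65
s2(45) + 65 → 110
The rarest symbols sit at the bottom; the longest codeword is 4 bits.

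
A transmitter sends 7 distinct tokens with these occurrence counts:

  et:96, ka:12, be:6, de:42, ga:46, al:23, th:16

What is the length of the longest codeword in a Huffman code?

Merge the two lowest-weight nodes at each step:
be(6) + ka(12) → 18
th(16) + 18 → 34
al(23) + 34 → 57
de(42) + ga(46) → 88
57 + 88 → 145
et(96) + 145 → 241
The first pair merged (be, ka) ends up deepest, at depth 5.

5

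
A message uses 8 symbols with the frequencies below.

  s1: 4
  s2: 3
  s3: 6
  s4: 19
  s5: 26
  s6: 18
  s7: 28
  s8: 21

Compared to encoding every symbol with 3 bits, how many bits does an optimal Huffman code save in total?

Fixed-length: 3 bits × 125 symbols = 375 bits.
Huffman merges:
merge s2(3) and s1(4): 7
merge s3(6) and 7: 13
merge 13 and s6(18): 31
merge s4(19) and s8(21): 40
merge s5(26) and s7(28): 54
merge 31 and 40: 71
merge 54 and 71: 125
Huffman total = 7 + 13 + 31 + 40 + 54 + 71 + 125 = 341 bits.
Saving = 375 − 341 = 34 bits.

34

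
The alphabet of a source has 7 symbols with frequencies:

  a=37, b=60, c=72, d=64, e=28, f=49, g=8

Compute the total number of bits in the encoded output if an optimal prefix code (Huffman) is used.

854

Merge the two smallest weights repeatedly:
merge g(8) and e(28): 36
merge 36 and a(37): 73
merge f(49) and b(60): 109
merge d(64) and c(72): 136
merge 73 and 109: 182
merge 136 and 182: 318
Total encoded bits = sum of merged weights = 36 + 73 + 109 + 136 + 182 + 318 = 854.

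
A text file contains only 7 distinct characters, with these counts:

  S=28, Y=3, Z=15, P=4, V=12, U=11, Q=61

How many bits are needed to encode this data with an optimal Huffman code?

Greedily combine the two least-frequent nodes:
Y(3) + P(4) → 7
7 + U(11) → 18
V(12) + Z(15) → 27
18 + 27 → 45
S(28) + 45 → 73
Q(61) + 73 → 134
The encoded length is the sum of every internal node's weight: 7 + 18 + 27 + 45 + 73 + 134 = 304 bits.

304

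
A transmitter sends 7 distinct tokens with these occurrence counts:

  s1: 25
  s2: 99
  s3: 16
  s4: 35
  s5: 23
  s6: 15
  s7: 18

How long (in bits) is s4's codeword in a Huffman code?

3

Huffman merges, smallest pair first:
merge s6(15) and s3(16): 31
merge s7(18) and s5(23): 41
merge s1(25) and 31: 56
merge s4(35) and 41: 76
merge 56 and 76: 132
merge s2(99) and 132: 231
The subtree containing s4 is merged 3 times, so code length = 3.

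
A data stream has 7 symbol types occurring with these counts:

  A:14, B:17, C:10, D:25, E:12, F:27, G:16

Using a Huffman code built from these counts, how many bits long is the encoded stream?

333

Build the Huffman tree bottom-up:
merge C(10) and E(12): 22
merge A(14) and G(16): 30
merge B(17) and 22: 39
merge D(25) and F(27): 52
merge 30 and 39: 69
merge 52 and 69: 121
The encoded length is the sum of every internal node's weight: 22 + 30 + 39 + 52 + 69 + 121 = 333 bits.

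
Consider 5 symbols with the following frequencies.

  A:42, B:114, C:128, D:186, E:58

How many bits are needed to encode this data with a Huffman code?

Build the Huffman tree bottom-up:
A(42) + E(58) → 100
100 + B(114) → 214
C(128) + D(186) → 314
214 + 314 → 528
Each symbol's bit-cost is frequency × depth; summing gives 1156 bits (equivalently 100 + 214 + 314 + 528).

1156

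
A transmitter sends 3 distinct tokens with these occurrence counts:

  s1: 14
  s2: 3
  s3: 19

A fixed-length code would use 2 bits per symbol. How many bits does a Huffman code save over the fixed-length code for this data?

Fixed-length: 2 bits × 36 symbols = 72 bits.
Huffman merges:
s2(3) + s1(14) → 17
17 + s3(19) → 36
Huffman total = 17 + 36 = 53 bits.
Saving = 72 − 53 = 19 bits.

19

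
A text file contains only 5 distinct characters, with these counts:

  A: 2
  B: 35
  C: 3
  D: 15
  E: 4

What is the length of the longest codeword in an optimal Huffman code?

Merge the two lowest-weight nodes at each step:
combine A(2), C(3) → 5
combine E(4), 5 → 9
combine 9, D(15) → 24
combine 24, B(35) → 59
Maximum depth reached is 4.

4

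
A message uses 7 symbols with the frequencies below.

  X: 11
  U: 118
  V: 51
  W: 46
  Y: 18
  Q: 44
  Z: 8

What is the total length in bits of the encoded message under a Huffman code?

708

Build the Huffman tree bottom-up:
merge Z(8) and X(11): 19
merge Y(18) and 19: 37
merge 37 and Q(44): 81
merge W(46) and V(51): 97
merge 81 and 97: 178
merge U(118) and 178: 296
The encoded length is the sum of every internal node's weight: 19 + 37 + 81 + 97 + 178 + 296 = 708 bits.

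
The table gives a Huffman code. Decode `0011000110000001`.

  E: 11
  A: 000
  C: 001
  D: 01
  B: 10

Read left to right; each codeword is recognised as soon as it completes (prefix code):
  001→C | 10→B | 001→C | 10→B | 000→A | 001→C
Decoded message: CBCBAC

CBCBAC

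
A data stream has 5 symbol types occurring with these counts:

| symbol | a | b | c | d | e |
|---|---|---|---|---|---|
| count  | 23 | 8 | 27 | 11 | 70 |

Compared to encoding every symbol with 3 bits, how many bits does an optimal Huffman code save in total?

148

Fixed-length: 3 bits × 139 symbols = 417 bits.
Huffman merges:
b(8) + d(11) → 19
19 + a(23) → 42
c(27) + 42 → 69
69 + e(70) → 139
Huffman total = 19 + 42 + 69 + 139 = 269 bits.
Saving = 417 − 269 = 148 bits.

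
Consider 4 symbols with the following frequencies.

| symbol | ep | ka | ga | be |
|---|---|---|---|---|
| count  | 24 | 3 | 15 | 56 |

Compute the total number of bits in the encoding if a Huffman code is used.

158

Greedily combine the two least-frequent nodes:
ka(3) + ga(15) → 18
18 + ep(24) → 42
42 + be(56) → 98
Total encoded bits = sum of merged weights = 18 + 42 + 98 = 158.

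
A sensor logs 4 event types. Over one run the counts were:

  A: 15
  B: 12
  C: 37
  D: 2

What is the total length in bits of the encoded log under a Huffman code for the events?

Greedily combine the two least-frequent nodes:
combine D(2), B(12) → 14
combine 14, A(15) → 29
combine 29, C(37) → 66
Total encoded bits = sum of merged weights = 14 + 29 + 66 = 109.

109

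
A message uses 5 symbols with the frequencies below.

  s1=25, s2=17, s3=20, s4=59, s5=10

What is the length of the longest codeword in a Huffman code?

3

Merge the two lowest-weight nodes at each step:
combine s5(10), s2(17) → 27
combine s3(20), s1(25) → 45
combine 27, 45 → 72
combine s4(59), 72 → 131
Maximum depth reached is 3.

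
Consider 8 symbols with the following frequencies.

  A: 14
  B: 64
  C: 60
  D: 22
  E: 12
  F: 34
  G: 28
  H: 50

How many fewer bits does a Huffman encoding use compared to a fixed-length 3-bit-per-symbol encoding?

50

Fixed-length: 3 bits × 284 symbols = 852 bits.
Huffman merges:
merge E(12) and A(14): 26
merge D(22) and 26: 48
merge G(28) and F(34): 62
merge 48 and H(50): 98
merge C(60) and 62: 122
merge B(64) and 98: 162
merge 122 and 162: 284
Huffman total = 26 + 48 + 62 + 98 + 122 + 162 + 284 = 802 bits.
Saving = 852 − 802 = 50 bits.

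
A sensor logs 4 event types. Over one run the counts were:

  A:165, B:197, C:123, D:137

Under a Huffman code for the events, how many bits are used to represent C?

Huffman merges, smallest pair first:
merge C(123) and D(137): 260
merge A(165) and B(197): 362
merge 260 and 362: 622
The subtree containing C is merged 2 times, so code length = 2.

2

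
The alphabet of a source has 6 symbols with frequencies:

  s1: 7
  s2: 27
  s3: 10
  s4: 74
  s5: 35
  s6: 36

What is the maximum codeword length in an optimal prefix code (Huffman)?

4

Merge the two lowest-weight nodes at each step:
combine s1(7), s3(10) → 17
combine 17, s2(27) → 44
combine s5(35), s6(36) → 71
combine 44, 71 → 115
combine s4(74), 115 → 189
The first pair merged (s1, s3) ends up deepest, at depth 4.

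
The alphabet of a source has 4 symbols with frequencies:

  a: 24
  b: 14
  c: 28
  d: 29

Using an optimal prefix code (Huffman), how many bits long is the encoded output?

190

Build the Huffman tree bottom-up:
merge b(14) and a(24): 38
merge c(28) and d(29): 57
merge 38 and 57: 95
Total encoded bits = sum of merged weights = 38 + 57 + 95 = 190.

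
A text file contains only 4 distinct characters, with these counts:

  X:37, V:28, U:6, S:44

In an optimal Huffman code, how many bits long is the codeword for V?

Repeatedly merge the two smallest:
combine U(6), V(28) → 34
combine 34, X(37) → 71
combine S(44), 71 → 115
V's leaf is at depth 3, giving a 3-bit codeword.

3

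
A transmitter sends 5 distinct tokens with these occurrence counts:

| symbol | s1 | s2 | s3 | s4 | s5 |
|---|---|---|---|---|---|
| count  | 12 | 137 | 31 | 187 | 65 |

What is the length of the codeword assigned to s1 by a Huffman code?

Huffman merges, smallest pair first:
s1(12) + s3(31) → 43
43 + s5(65) → 108
108 + s2(137) → 245
s4(187) + 245 → 432
s1 sits 4 levels below the root, so its codeword is 4 bits.

4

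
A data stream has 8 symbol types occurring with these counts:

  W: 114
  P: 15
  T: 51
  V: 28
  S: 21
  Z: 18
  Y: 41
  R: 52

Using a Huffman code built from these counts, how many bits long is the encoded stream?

Merge the two smallest weights repeatedly:
combine P(15), Z(18) → 33
combine S(21), V(28) → 49
combine 33, Y(41) → 74
combine 49, T(51) → 100
combine R(52), 74 → 126
combine 100, W(114) → 214
combine 126, 214 → 340
Total encoded bits = sum of merged weights = 33 + 49 + 74 + 100 + 126 + 214 + 340 = 936.

936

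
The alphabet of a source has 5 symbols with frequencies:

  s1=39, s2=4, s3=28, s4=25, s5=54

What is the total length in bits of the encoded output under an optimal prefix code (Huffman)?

Build the Huffman tree bottom-up:
merge s2(4) and s4(25): 29
merge s3(28) and 29: 57
merge s1(39) and s5(54): 93
merge 57 and 93: 150
Total encoded bits = sum of merged weights = 29 + 57 + 93 + 150 = 329.

329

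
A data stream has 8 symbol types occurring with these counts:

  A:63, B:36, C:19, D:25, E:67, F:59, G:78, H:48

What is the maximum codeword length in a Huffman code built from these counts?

Merge the two lowest-weight nodes at each step:
combine C(19), D(25) → 44
combine B(36), 44 → 80
combine H(48), F(59) → 107
combine A(63), E(67) → 130
combine G(78), 80 → 158
combine 107, 130 → 237
combine 158, 237 → 395
The rarest symbols sit at the bottom; the longest codeword is 4 bits.

4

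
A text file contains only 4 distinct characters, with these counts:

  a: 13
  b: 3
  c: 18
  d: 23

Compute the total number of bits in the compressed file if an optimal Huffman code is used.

Build the Huffman tree bottom-up:
b(3) + a(13) → 16
16 + c(18) → 34
d(23) + 34 → 57
Total encoded bits = sum of merged weights = 16 + 34 + 57 = 107.

107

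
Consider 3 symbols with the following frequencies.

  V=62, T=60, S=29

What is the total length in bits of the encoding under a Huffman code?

240

Greedily combine the two least-frequent nodes:
combine S(29), T(60) → 89
combine V(62), 89 → 151
Total encoded bits = sum of merged weights = 89 + 151 = 240.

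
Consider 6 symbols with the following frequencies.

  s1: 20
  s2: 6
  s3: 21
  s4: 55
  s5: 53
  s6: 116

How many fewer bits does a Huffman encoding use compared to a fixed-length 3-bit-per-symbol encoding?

214

Fixed-length: 3 bits × 271 symbols = 813 bits.
Huffman merges:
s2(6) + s1(20) → 26
s3(21) + 26 → 47
47 + s5(53) → 100
s4(55) + 100 → 155
s6(116) + 155 → 271
Huffman total = 26 + 47 + 100 + 155 + 271 = 599 bits.
Saving = 813 − 599 = 214 bits.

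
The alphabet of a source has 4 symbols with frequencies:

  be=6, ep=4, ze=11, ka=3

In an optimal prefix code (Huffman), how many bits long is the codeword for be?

Repeatedly merge the two smallest:
merge ka(3) and ep(4): 7
merge be(6) and 7: 13
merge ze(11) and 13: 24
be sits 2 levels below the root, so its codeword is 2 bits.

2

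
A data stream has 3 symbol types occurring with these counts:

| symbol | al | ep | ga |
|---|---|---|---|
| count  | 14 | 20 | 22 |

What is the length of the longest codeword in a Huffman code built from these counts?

Merge the two lowest-weight nodes at each step:
al(14) + ep(20) → 34
ga(22) + 34 → 56
Maximum depth reached is 2.

2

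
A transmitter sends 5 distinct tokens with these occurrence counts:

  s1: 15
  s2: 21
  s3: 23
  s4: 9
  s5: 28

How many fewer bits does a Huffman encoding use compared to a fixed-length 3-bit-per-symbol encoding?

Fixed-length: 3 bits × 96 symbols = 288 bits.
Huffman merges:
combine s4(9), s1(15) → 24
combine s2(21), s3(23) → 44
combine 24, s5(28) → 52
combine 44, 52 → 96
Huffman total = 24 + 44 + 52 + 96 = 216 bits.
Saving = 288 − 216 = 72 bits.

72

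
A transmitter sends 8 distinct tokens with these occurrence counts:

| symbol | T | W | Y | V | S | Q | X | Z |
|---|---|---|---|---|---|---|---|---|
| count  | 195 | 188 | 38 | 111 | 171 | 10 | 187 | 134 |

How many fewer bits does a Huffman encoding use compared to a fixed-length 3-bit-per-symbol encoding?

Fixed-length: 3 bits × 1034 symbols = 3102 bits.
Huffman merges:
merge Q(10) and Y(38): 48
merge 48 and V(111): 159
merge Z(134) and 159: 293
merge S(171) and X(187): 358
merge W(188) and T(195): 383
merge 293 and 358: 651
merge 383 and 651: 1034
Huffman total = 48 + 159 + 293 + 358 + 383 + 651 + 1034 = 2926 bits.
Saving = 3102 − 2926 = 176 bits.

176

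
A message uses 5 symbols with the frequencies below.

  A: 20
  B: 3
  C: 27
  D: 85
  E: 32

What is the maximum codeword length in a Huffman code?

Merge the two lowest-weight nodes at each step:
merge B(3) and A(20): 23
merge 23 and C(27): 50
merge E(32) and 50: 82
merge 82 and D(85): 167
Maximum depth reached is 4.

4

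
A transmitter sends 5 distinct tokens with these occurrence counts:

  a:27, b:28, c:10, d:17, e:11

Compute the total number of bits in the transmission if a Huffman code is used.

Build the Huffman tree bottom-up:
merge c(10) and e(11): 21
merge d(17) and 21: 38
merge a(27) and b(28): 55
merge 38 and 55: 93
Total encoded bits = sum of merged weights = 21 + 38 + 55 + 93 = 207.

207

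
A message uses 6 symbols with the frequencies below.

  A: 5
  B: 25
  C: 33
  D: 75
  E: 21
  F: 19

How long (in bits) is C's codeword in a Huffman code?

Repeatedly merge the two smallest:
A(5) + F(19) → 24
E(21) + 24 → 45
B(25) + C(33) → 58
45 + 58 → 103
D(75) + 103 → 178
C sits 3 levels below the root, so its codeword is 3 bits.

3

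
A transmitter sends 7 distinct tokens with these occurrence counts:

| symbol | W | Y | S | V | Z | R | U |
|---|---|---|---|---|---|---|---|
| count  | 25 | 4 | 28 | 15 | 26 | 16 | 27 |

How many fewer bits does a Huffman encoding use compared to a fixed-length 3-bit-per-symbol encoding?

36

Fixed-length: 3 bits × 141 symbols = 423 bits.
Huffman merges:
combine Y(4), V(15) → 19
combine R(16), 19 → 35
combine W(25), Z(26) → 51
combine U(27), S(28) → 55
combine 35, 51 → 86
combine 55, 86 → 141
Huffman total = 19 + 35 + 51 + 55 + 86 + 141 = 387 bits.
Saving = 423 − 387 = 36 bits.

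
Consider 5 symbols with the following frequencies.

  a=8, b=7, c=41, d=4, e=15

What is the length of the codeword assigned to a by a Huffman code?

3

Repeatedly merge the two smallest:
combine d(4), b(7) → 11
combine a(8), 11 → 19
combine e(15), 19 → 34
combine 34, c(41) → 75
The subtree containing a is merged 3 times, so code length = 3.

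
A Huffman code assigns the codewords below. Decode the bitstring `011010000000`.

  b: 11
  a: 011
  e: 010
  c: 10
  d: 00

aeddd

Read left to right; each codeword is recognised as soon as it completes (prefix code):
  011→a | 010→e | 00→d | 00→d | 00→d
Decoded message: aeddd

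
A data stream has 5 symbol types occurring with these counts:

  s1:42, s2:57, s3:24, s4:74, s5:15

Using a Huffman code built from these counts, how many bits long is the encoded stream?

463

Merge the two smallest weights repeatedly:
merge s5(15) and s3(24): 39
merge 39 and s1(42): 81
merge s2(57) and s4(74): 131
merge 81 and 131: 212
Each symbol's bit-cost is frequency × depth; summing gives 463 bits (equivalently 39 + 81 + 131 + 212).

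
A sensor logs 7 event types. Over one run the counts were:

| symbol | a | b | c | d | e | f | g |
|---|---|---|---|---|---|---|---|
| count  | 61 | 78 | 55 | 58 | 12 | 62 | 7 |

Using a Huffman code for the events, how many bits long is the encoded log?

878

Greedily combine the two least-frequent nodes:
merge g(7) and e(12): 19
merge 19 and c(55): 74
merge d(58) and a(61): 119
merge f(62) and 74: 136
merge b(78) and 119: 197
merge 136 and 197: 333
The encoded length is the sum of every internal node's weight: 19 + 74 + 119 + 136 + 197 + 333 = 878 bits.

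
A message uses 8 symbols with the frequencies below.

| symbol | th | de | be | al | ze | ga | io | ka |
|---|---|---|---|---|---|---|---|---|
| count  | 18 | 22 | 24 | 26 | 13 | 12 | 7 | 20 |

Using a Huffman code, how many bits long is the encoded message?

419

Build the Huffman tree bottom-up:
merge io(7) and ga(12): 19
merge ze(13) and th(18): 31
merge 19 and ka(20): 39
merge de(22) and be(24): 46
merge al(26) and 31: 57
merge 39 and 46: 85
merge 57 and 85: 142
Total encoded bits = sum of merged weights = 19 + 31 + 39 + 46 + 57 + 85 + 142 = 419.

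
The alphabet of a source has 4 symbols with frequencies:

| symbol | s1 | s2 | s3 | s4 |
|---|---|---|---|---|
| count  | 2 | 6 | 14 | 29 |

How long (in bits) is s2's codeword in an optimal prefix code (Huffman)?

Huffman merges, smallest pair first:
s1(2) + s2(6) → 8
8 + s3(14) → 22
22 + s4(29) → 51
s2 sits 3 levels below the root, so its codeword is 3 bits.

3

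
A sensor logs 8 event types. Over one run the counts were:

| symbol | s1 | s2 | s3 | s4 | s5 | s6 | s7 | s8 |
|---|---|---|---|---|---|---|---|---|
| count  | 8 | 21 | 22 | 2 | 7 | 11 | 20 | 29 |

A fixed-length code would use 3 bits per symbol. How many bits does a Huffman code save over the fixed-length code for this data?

Fixed-length: 3 bits × 120 symbols = 360 bits.
Huffman merges:
s4(2) + s5(7) → 9
s1(8) + 9 → 17
s6(11) + 17 → 28
s7(20) + s2(21) → 41
s3(22) + 28 → 50
s8(29) + 41 → 70
50 + 70 → 120
Huffman total = 9 + 17 + 28 + 41 + 50 + 70 + 120 = 335 bits.
Saving = 360 − 335 = 25 bits.

25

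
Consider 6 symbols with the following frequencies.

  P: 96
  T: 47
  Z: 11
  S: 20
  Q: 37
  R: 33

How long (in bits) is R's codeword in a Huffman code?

Repeatedly merge the two smallest:
Z(11) + S(20) → 31
31 + R(33) → 64
Q(37) + T(47) → 84
64 + 84 → 148
P(96) + 148 → 244
R's leaf is at depth 3, giving a 3-bit codeword.

3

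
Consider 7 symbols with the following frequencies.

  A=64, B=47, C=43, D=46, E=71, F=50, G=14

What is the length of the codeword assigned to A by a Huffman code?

2

Huffman merges, smallest pair first:
merge G(14) and C(43): 57
merge D(46) and B(47): 93
merge F(50) and 57: 107
merge A(64) and E(71): 135
merge 93 and 107: 200
merge 135 and 200: 335
The subtree containing A is merged 2 times, so code length = 2.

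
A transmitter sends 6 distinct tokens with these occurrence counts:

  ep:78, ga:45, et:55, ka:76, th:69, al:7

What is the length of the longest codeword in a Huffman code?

Merge the two lowest-weight nodes at each step:
merge al(7) and ga(45): 52
merge 52 and et(55): 107
merge th(69) and ka(76): 145
merge ep(78) and 107: 185
merge 145 and 185: 330
The first pair merged (al, ga) ends up deepest, at depth 4.

4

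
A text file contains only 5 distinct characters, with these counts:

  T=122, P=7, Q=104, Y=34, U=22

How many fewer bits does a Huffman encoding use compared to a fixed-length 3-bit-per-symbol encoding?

Fixed-length: 3 bits × 289 symbols = 867 bits.
Huffman merges:
combine P(7), U(22) → 29
combine 29, Y(34) → 63
combine 63, Q(104) → 167
combine T(122), 167 → 289
Huffman total = 29 + 63 + 167 + 289 = 548 bits.
Saving = 867 − 548 = 319 bits.

319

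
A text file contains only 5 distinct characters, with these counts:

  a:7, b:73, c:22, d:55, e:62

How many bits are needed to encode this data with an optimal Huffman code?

467

Greedily combine the two least-frequent nodes:
a(7) + c(22) → 29
29 + d(55) → 84
e(62) + b(73) → 135
84 + 135 → 219
Total encoded bits = sum of merged weights = 29 + 84 + 135 + 219 = 467.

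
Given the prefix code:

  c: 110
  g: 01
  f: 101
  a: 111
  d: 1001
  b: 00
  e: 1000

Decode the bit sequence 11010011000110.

Read left to right; each codeword is recognised as soon as it completes (prefix code):
  110→c | 1001→d | 1000→e | 110→c
Decoded message: cdec

cdec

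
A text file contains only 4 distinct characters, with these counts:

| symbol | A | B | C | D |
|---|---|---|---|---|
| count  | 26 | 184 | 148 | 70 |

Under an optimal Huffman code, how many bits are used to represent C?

Repeatedly merge the two smallest:
A(26) + D(70) → 96
96 + C(148) → 244
B(184) + 244 → 428
C sits 2 levels below the root, so its codeword is 2 bits.

2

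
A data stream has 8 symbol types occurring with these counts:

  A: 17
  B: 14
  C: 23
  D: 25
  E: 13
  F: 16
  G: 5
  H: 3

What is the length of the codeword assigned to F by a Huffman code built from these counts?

3

Build the tree from the bottom:
H(3) + G(5) → 8
8 + E(13) → 21
B(14) + F(16) → 30
A(17) + 21 → 38
C(23) + D(25) → 48
30 + 38 → 68
48 + 68 → 116
F sits 3 levels below the root, so its codeword is 3 bits.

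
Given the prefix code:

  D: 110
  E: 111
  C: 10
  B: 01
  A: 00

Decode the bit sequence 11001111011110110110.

Read left to right; each codeword is recognised as soon as it completes (prefix code):
  110→D | 01→B | 111→E | 01→B | 111→E | 01→B | 10→C | 110→D
Decoded message: DBEBEBCD

DBEBEBCD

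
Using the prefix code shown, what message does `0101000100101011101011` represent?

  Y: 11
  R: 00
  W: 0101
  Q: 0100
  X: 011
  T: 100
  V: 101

WRQVXVX

Read left to right; each codeword is recognised as soon as it completes (prefix code):
  0101→W | 00→R | 0100→Q | 101→V | 011→X | 101→V | 011→X
Decoded message: WRQVXVX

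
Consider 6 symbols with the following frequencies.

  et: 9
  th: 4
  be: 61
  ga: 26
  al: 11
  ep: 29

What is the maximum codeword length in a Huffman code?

Merge the two lowest-weight nodes at each step:
combine th(4), et(9) → 13
combine al(11), 13 → 24
combine 24, ga(26) → 50
combine ep(29), 50 → 79
combine be(61), 79 → 140
Maximum depth reached is 5.

5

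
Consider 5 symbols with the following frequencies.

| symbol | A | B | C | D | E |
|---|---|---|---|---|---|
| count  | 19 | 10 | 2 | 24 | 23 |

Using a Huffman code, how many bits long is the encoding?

Build the Huffman tree bottom-up:
combine C(2), B(10) → 12
combine 12, A(19) → 31
combine E(23), D(24) → 47
combine 31, 47 → 78
Total encoded bits = sum of merged weights = 12 + 31 + 47 + 78 = 168.

168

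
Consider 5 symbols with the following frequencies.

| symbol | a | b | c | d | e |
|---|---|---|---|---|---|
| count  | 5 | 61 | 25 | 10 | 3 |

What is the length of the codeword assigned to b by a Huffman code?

1

Huffman merges, smallest pair first:
e(3) + a(5) → 8
8 + d(10) → 18
18 + c(25) → 43
43 + b(61) → 104
b sits one level below the root: a 1-bit codeword.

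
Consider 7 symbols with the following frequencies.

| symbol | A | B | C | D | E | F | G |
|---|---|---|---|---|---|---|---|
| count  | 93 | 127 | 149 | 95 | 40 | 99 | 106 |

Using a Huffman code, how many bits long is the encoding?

1978

Merge the two smallest weights repeatedly:
E(40) + A(93) → 133
D(95) + F(99) → 194
G(106) + B(127) → 233
133 + C(149) → 282
194 + 233 → 427
282 + 427 → 709
Each symbol's bit-cost is frequency × depth; summing gives 1978 bits (equivalently 133 + 194 + 233 + 282 + 427 + 709).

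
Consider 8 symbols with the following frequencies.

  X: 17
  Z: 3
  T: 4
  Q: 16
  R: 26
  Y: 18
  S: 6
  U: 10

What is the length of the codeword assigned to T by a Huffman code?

Build the tree from the bottom:
Z(3) + T(4) → 7
S(6) + 7 → 13
U(10) + 13 → 23
Q(16) + X(17) → 33
Y(18) + 23 → 41
R(26) + 33 → 59
41 + 59 → 100
T's leaf is at depth 5, giving a 5-bit codeword.

5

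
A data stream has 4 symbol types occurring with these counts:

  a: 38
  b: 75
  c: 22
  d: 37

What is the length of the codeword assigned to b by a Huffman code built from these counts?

1

Build the tree from the bottom:
merge c(22) and d(37): 59
merge a(38) and 59: 97
merge b(75) and 97: 172
b is merged only at the final step, so code length = 1.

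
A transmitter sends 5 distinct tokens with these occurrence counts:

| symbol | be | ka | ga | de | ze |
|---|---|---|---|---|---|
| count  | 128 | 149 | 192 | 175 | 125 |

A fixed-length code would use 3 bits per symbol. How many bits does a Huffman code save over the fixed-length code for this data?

Fixed-length: 3 bits × 769 symbols = 2307 bits.
Huffman merges:
ze(125) + be(128) → 253
ka(149) + de(175) → 324
ga(192) + 253 → 445
324 + 445 → 769
Huffman total = 253 + 324 + 445 + 769 = 1791 bits.
Saving = 2307 − 1791 = 516 bits.

516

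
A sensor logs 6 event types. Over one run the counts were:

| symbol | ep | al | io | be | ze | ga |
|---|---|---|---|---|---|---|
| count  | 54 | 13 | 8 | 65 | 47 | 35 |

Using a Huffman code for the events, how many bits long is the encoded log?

Merge the two smallest weights repeatedly:
combine io(8), al(13) → 21
combine 21, ga(35) → 56
combine ze(47), ep(54) → 101
combine 56, be(65) → 121
combine 101, 121 → 222
The encoded length is the sum of every internal node's weight: 21 + 56 + 101 + 121 + 222 = 521 bits.

521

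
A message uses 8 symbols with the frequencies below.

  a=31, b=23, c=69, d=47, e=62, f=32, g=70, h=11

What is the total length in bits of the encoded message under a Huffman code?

993

Merge the two smallest weights repeatedly:
combine h(11), b(23) → 34
combine a(31), f(32) → 63
combine 34, d(47) → 81
combine e(62), 63 → 125
combine c(69), g(70) → 139
combine 81, 125 → 206
combine 139, 206 → 345
Each symbol's bit-cost is frequency × depth; summing gives 993 bits (equivalently 34 + 63 + 81 + 125 + 139 + 206 + 345).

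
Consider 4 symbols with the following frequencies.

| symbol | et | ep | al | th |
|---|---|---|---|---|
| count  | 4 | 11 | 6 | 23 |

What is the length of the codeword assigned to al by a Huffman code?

Build the tree from the bottom:
combine et(4), al(6) → 10
combine 10, ep(11) → 21
combine 21, th(23) → 44
al's leaf is at depth 3, giving a 3-bit codeword.

3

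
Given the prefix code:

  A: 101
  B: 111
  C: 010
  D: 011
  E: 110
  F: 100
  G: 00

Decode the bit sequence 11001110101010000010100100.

Read left to right; each codeword is recognised as soon as it completes (prefix code):
  110→E | 011→D | 101→A | 010→C | 100→F | 00→G | 010→C | 100→F | 100→F
Decoded message: EDACFGCFF

EDACFGCFF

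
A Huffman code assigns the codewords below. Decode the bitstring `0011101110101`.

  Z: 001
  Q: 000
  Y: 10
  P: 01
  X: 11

ZXPXPP

Read left to right; each codeword is recognised as soon as it completes (prefix code):
  001→Z | 11→X | 01→P | 11→X | 01→P | 01→P
Decoded message: ZXPXPP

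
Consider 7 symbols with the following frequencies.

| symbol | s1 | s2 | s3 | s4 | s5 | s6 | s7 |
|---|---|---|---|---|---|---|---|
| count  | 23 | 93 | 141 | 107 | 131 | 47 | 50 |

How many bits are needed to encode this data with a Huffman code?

Greedily combine the two least-frequent nodes:
merge s1(23) and s6(47): 70
merge s7(50) and 70: 120
merge s2(93) and s4(107): 200
merge 120 and s5(131): 251
merge s3(141) and 200: 341
merge 251 and 341: 592
Total encoded bits = sum of merged weights = 70 + 120 + 200 + 251 + 341 + 592 = 1574.

1574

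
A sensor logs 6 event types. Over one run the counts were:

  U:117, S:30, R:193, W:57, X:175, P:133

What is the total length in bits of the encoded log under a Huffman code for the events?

1701

Merge the two smallest weights repeatedly:
merge S(30) and W(57): 87
merge 87 and U(117): 204
merge P(133) and X(175): 308
merge R(193) and 204: 397
merge 308 and 397: 705
The encoded length is the sum of every internal node's weight: 87 + 204 + 308 + 397 + 705 = 1701 bits.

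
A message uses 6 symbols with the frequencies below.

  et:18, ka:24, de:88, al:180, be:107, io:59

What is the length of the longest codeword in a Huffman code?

4

Merge the two lowest-weight nodes at each step:
et(18) + ka(24) → 42
42 + io(59) → 101
de(88) + 101 → 189
be(107) + al(180) → 287
189 + 287 → 476
The first pair merged (et, ka) ends up deepest, at depth 4.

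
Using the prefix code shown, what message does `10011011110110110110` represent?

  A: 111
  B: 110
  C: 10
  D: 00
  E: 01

CECACBBB

Read left to right; each codeword is recognised as soon as it completes (prefix code):
  10→C | 01→E | 10→C | 111→A | 10→C | 110→B | 110→B | 110→B
Decoded message: CECACBBB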